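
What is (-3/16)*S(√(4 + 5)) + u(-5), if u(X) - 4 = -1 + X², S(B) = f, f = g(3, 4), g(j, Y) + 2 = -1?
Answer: 457/16 ≈ 28.563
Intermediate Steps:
g(j, Y) = -3 (g(j, Y) = -2 - 1 = -3)
f = -3
S(B) = -3
u(X) = 3 + X² (u(X) = 4 + (-1 + X²) = 3 + X²)
(-3/16)*S(√(4 + 5)) + u(-5) = -3/16*(-3) + (3 + (-5)²) = -3*1/16*(-3) + (3 + 25) = -3/16*(-3) + 28 = 9/16 + 28 = 457/16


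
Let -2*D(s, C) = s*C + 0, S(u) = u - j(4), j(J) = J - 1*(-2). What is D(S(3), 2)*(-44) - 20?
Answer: -152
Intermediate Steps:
j(J) = 2 + J (j(J) = J + 2 = 2 + J)
S(u) = -6 + u (S(u) = u - (2 + 4) = u - 1*6 = u - 6 = -6 + u)
D(s, C) = -C*s/2 (D(s, C) = -(s*C + 0)/2 = -(C*s + 0)/2 = -C*s/2)
D(S(3), 2)*(-44) - 20 = -1/2*2*(-6 + 3)*(-44) - 20 = -1/2*2*(-3)*(-44) - 20 = 3*(-44) - 20 = -132 - 20 = -152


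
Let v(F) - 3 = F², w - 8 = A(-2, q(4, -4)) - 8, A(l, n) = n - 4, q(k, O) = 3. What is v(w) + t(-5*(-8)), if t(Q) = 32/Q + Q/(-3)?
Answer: -128/15 ≈ -8.5333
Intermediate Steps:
A(l, n) = -4 + n
w = -1 (w = 8 + ((-4 + 3) - 8) = 8 + (-1 - 8) = 8 - 9 = -1)
v(F) = 3 + F²
t(Q) = 32/Q - Q/3 (t(Q) = 32/Q + Q*(-⅓) = 32/Q - Q/3)
v(w) + t(-5*(-8)) = (3 + (-1)²) + (32/((-5*(-8))) - (-5)*(-8)/3) = (3 + 1) + (32/40 - ⅓*40) = 4 + (32*(1/40) - 40/3) = 4 + (⅘ - 40/3) = 4 - 188/15 = -128/15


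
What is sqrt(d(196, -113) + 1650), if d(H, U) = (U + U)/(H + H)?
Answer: sqrt(323287)/14 ≈ 40.613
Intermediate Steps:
d(H, U) = U/H (d(H, U) = (2*U)/((2*H)) = (2*U)*(1/(2*H)) = U/H)
sqrt(d(196, -113) + 1650) = sqrt(-113/196 + 1650) = sqrt(323287/196) = sqrt(323287)/14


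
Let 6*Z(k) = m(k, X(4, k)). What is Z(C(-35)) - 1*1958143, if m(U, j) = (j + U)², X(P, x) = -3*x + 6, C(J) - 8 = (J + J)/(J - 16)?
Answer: -15279178579/7803 ≈ -1.9581e+6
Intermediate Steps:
C(J) = 8 + 2*J/(-16 + J) (C(J) = 8 + (J + J)/(J - 16) = 8 + (2*J)/(-16 + J) = 8 + 2*J/(-16 + J))
X(P, x) = 6 - 3*x
m(U, j) = (U + j)²
Z(k) = (6 - 2*k)²/6 (Z(k) = (k + (6 - 3*k))²/6 = (6 - 2*k)²/6)
Z(C(-35)) - 1*1958143 = 2*(-3 + 2*(-64 + 5*(-35))/(-16 - 35))²/3 - 1*1958143 = 2*(-3 + 2*(-64 - 175)/(-51))²/3 - 1958143 = 2*(-3 + 2*(-1/51)*(-239))²/3 - 1958143 = 2*(-3 + 478/51)²/3 - 1958143 = 2*(325/51)²/3 - 1958143 = (⅔)*(105625/2601) - 1958143 = 211250/7803 - 1958143 = -15279178579/7803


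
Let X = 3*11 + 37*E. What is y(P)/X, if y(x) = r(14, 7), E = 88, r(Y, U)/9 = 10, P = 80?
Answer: 90/3289 ≈ 0.027364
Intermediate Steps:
r(Y, U) = 90 (r(Y, U) = 9*10 = 90)
y(x) = 90
X = 3289 (X = 3*11 + 37*88 = 33 + 3256 = 3289)
y(P)/X = 90/3289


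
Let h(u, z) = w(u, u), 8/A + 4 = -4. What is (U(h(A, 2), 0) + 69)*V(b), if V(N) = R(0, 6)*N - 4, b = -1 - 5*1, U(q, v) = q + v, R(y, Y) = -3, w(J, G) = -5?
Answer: 896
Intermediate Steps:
A = -1 (A = 8/(-4 - 4) = 8/(-8) = 8*(-⅛) = -1)
h(u, z) = -5
b = -6 (b = -1 - 5 = -6)
V(N) = -4 - 3*N (V(N) = -3*N - 4 = -4 - 3*N)
(U(h(A, 2), 0) + 69)*V(b) = ((-5 + 0) + 69)*(-4 - 3*(-6)) = (-5 + 69)*(-4 + 18) = 64*14 = 896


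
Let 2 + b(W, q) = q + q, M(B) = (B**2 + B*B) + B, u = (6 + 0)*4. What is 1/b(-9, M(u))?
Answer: 1/2350 ≈ 0.00042553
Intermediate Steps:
u = 24 (u = 6*4 = 24)
M(B) = B + 2*B**2 (M(B) = (B**2 + B**2) + B = 2*B**2 + B = B + 2*B**2)
b(W, q) = -2 + 2*q (b(W, q) = -2 + (q + q) = -2 + 2*q)
1/b(-9, M(u)) = 1/(-2 + 2*(24*(1 + 2*24))) = 1/(-2 + 2*(24*(1 + 48))) = 1/(-2 + 2*(24*49)) = 1/(-2 + 2*1176) = 1/(-2 + 2352) = 1/2350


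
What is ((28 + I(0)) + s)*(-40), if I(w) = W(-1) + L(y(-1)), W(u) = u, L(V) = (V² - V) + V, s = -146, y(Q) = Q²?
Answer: 4720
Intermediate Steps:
L(V) = V²
I(w) = 0 (I(w) = -1 + ((-1)²)² = -1 + 1² = -1 + 1 = 0)
((28 + I(0)) + s)*(-40) = ((28 + 0) - 146)*(-40) = (28 - 146)*(-40) = -118*(-40) = 4720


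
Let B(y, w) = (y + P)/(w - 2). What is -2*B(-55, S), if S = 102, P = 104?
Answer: -49/50 ≈ -0.98000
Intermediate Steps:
B(y, w) = (104 + y)/(-2 + w) (B(y, w) = (y + 104)/(w - 2) = (104 + y)/(-2 + w))
-2*B(-55, S) = -2*(104 - 55)/(-2 + 102) = -2*49/100 = -49/50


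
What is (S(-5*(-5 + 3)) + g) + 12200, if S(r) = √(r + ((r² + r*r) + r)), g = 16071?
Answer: 28271 + 2*√55 ≈ 28286.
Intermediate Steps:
S(r) = √(2*r + 2*r²) (S(r) = √(r + ((r² + r²) + r)) = √(r + (2*r² + r)) = √(r + (r + 2*r²)) = √(2*r + 2*r²))
(S(-5*(-5 + 3)) + g) + 12200 = (√2*√((-5*(-5 + 3))*(1 - 5*(-5 + 3))) + 16071) + 12200 = (√2*√((-5*(-2))*(1 - 5*(-2))) + 16071) + 12200 = (√2*√(10*(1 + 10)) + 16071) + 12200 = (√2*√(10*11) + 16071) + 12200 = (√2*√110 + 16071) + 12200 = (2*√55 + 16071) + 12200 = (16071 + 2*√55) + 12200 = 28271 + 2*√55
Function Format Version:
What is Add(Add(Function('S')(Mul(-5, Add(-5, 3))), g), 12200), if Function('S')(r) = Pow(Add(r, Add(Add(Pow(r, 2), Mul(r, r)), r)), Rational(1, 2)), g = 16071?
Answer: Add(28271, Mul(2, Pow(55, Rational(1, 2)))) ≈ 28286.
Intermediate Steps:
Function('S')(r) = Pow(Add(Mul(2, r), Mul(2, Pow(r, 2))), Rational(1, 2)) (Function('S')(r) = Pow(Add(r, Add(Add(Pow(r, 2), Pow(r, 2)), r)), Rational(1, 2)) = Pow(Add(r, Add(Mul(2, Pow(r, 2)), r)), Rational(1, 2)) = Pow(Add(r, Add(r, Mul(2, Pow(r, 2)))), Rational(1, 2)) = Pow(Add(Mul(2, r), Mul(2, Pow(r, 2))), Rational(1, 2)))
Add(Add(Function('S')(Mul(-5, Add(-5, 3))), g), 12200) = Add(Add(Mul(Pow(2, Rational(1, 2)), Pow(Mul(Mul(-5, Add(-5, 3)), Add(1, Mul(-5, Add(-5, 3)))), Rational(1, 2))), 16071), 12200) = Add(Add(Mul(Pow(2, Rational(1, 2)), Pow(Mul(Mul(-5, -2), Add(1, Mul(-5, -2))), Rational(1, 2))), 16071), 12200) = Add(Add(Mul(Pow(2, Rational(1, 2)), Pow(Mul(10, Add(1, 10)), Rational(1, 2))), 16071), 12200) = Add(Add(Mul(Pow(2, Rational(1, 2)), Pow(Mul(10, 11), Rational(1, 2))), 16071), 12200) = Add(Add(Mul(Pow(2, Rational(1, 2)), Pow(110, Rational(1, 2))), 16071), 12200) = Add(Add(Mul(2, Pow(55, Rational(1, 2))), 16071), 12200) = Add(Add(16071, Mul(2, Pow(55, Rational(1, 2)))), 12200) = Add(28271, Mul(2, Pow(55, Rational(1, 2))))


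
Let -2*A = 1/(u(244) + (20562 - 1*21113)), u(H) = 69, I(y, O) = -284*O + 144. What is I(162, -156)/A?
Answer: 42847872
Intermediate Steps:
I(y, O) = 144 - 284*O
A = 1/964 (A = -1/(2*(69 + (20562 - 1*21113))) = -1/(2*(69 + (20562 - 21113))) = -1/(2*(69 - 551)) = -1/2/(-482) = -1/2*(-1/482) = 1/964 ≈ 0.0010373)
I(162, -156)/A = (144 - 284*(-156))/(1/964) = (144 + 44304)*964 = 44448*964 = 42847872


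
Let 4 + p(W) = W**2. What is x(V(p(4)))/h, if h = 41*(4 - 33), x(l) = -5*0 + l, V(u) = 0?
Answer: 0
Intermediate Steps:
p(W) = -4 + W**2
x(l) = l (x(l) = 0 + l = l)
h = -1189 (h = 41*(-29) = -1189)
x(V(p(4)))/h = 0/(-1189) = 0*(-1/1189) = 0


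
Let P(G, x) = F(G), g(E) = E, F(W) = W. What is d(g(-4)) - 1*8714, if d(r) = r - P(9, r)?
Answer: -8727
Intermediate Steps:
P(G, x) = G
d(r) = -9 + r (d(r) = r - 1*9 = r - 9 = -9 + r)
d(g(-4)) - 1*8714 = (-9 - 4) - 1*8714 = -13 - 8714 = -8727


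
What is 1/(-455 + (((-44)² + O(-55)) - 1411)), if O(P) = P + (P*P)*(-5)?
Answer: -1/15110 ≈ -6.6181e-5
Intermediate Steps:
O(P) = P - 5*P² (O(P) = P + P²*(-5) = P - 5*P²)
1/(-455 + (((-44)² + O(-55)) - 1411)) = 1/(-455 + (((-44)² - 55*(1 - 5*(-55))) - 1411)) = 1/(-455 + ((1936 - 55*(1 + 275)) - 1411)) = 1/(-455 + ((1936 - 55*276) - 1411)) = 1/(-455 + ((1936 - 15180) - 1411)) = 1/(-455 + (-13244 - 1411)) = 1/(-455 - 14655) = 1/(-15110) = -1/15110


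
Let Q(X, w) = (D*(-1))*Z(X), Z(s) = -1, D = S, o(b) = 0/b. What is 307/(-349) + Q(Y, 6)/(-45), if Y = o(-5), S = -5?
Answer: -2414/3141 ≈ -0.76855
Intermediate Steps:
o(b) = 0
D = -5
Y = 0
Q(X, w) = -5 (Q(X, w) = -5*(-1)*(-1) = 5*(-1) = -5)
307/(-349) + Q(Y, 6)/(-45) = 307/(-349) - 5/(-45) = 307*(-1/349) - 5*(-1/45) = -307/349 + ⅑ = -2414/3141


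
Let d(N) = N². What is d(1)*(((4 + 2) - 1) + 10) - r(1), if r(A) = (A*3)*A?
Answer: 12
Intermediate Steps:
r(A) = 3*A² (r(A) = (3*A)*A = 3*A²)
d(1)*(((4 + 2) - 1) + 10) - r(1) = 1²*(((4 + 2) - 1) + 10) - 3*1² = 1*((6 - 1) + 10) - 3 = 1*(5 + 10) - 1*3 = 1*15 - 3 = 15 - 3 = 12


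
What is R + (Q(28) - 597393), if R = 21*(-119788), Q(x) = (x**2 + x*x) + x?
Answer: -3111345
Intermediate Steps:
Q(x) = x + 2*x**2 (Q(x) = (x**2 + x**2) + x = 2*x**2 + x = x + 2*x**2)
R = -2515548
R + (Q(28) - 597393) = -2515548 + (28*(1 + 2*28) - 597393) = -2515548 + (28*(1 + 56) - 597393) = -2515548 + (28*57 - 597393) = -2515548 + (1596 - 597393) = -2515548 - 595797 = -3111345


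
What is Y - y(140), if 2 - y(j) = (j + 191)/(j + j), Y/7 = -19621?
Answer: -38457389/280 ≈ -1.3735e+5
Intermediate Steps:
Y = -137347 (Y = 7*(-19621) = -137347)
y(j) = 2 - (191 + j)/(2*j) (y(j) = 2 - (j + 191)/(j + j) = 2 - (191 + j)/(2*j))
Y - y(140) = -137347 - (-191 + 3*140)/(2*140) = -137347 - (-191 + 420)/(2*140) = -137347 - 229/(2*140) = -137347 - 1*229/280 = -137347 - 229/280 = -38457389/280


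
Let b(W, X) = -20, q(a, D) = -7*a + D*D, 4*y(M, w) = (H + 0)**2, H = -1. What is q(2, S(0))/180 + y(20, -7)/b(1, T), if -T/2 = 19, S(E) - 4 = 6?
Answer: 67/144 ≈ 0.46528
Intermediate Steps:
y(M, w) = 1/4 (y(M, w) = (-1 + 0)**2/4 = (1/4)*(-1)**2 = (1/4)*1 = 1/4)
S(E) = 10 (S(E) = 4 + 6 = 10)
T = -38 (T = -2*19 = -38)
q(a, D) = D**2 - 7*a (q(a, D) = -7*a + D**2 = D**2 - 7*a)
q(2, S(0))/180 + y(20, -7)/b(1, T) = (10**2 - 7*2)/180 + (1/4)/(-20) = (100 - 14)*(1/180) + (1/4)*(-1/20) = 86*(1/180) - 1/80 = 43/90 - 1/80 = 67/144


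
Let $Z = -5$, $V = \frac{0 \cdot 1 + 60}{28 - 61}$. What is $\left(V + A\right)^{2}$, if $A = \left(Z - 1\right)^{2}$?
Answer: $\frac{141376}{121} \approx 1168.4$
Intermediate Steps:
$V = - \frac{20}{11}$ ($V = \frac{0 + 60}{-33} = 60 \left(- \frac{1}{33}\right) = - \frac{20}{11} \approx -1.8182$)
$A = 36$ ($A = \left(-5 - 1\right)^{2} = \left(-6\right)^{2} = 36$)
$\left(V + A\right)^{2} = \left(- \frac{20}{11} + 36\right)^{2} = \left(\frac{376}{11}\right)^{2} = \frac{141376}{121}$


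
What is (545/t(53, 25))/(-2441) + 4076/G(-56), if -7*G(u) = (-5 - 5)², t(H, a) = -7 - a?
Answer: -557159271/1952800 ≈ -285.31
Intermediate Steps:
G(u) = -100/7 (G(u) = -(-5 - 5)²/7 = -⅐*(-10)² = -⅐*100 = -100/7)
(545/t(53, 25))/(-2441) + 4076/G(-56) = (545/(-7 - 1*25))/(-2441) + 4076/(-100/7) = (545/(-7 - 25))*(-1/2441) + 4076*(-7/100) = (545/(-32))*(-1/2441) - 7133/25 = (545*(-1/32))*(-1/2441) - 7133/25 = -545/32*(-1/2441) - 7133/25 = 545/78112 - 7133/25 = -557159271/1952800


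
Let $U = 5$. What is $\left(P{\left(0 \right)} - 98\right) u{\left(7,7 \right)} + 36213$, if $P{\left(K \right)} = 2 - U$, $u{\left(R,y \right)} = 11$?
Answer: $35102$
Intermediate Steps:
$P{\left(K \right)} = -3$ ($P{\left(K \right)} = 2 - 5 = -3$)
$\left(P{\left(0 \right)} - 98\right) u{\left(7,7 \right)} + 36213 = \left(-3 - 98\right) 11 + 36213 = \left(-101\right) 11 + 36213 = -1111 + 36213 = 35102$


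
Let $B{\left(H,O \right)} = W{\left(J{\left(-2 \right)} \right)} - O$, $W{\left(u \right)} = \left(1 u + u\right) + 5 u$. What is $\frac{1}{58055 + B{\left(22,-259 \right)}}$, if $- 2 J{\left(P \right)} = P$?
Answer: $\frac{1}{58321} \approx 1.7146 \cdot 10^{-5}$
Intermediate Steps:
$J{\left(P \right)} = - \frac{P}{2}$
$W{\left(u \right)} = 7 u$ ($W{\left(u \right)} = \left(u + u\right) + 5 u = 2 u + 5 u = 7 u$)
$B{\left(H,O \right)} = 7 - O$ ($B{\left(H,O \right)} = 7 \left(\left(- \frac{1}{2}\right) \left(-2\right)\right) - O = 7 \cdot 1 - O = 7 - O$)
$\frac{1}{58055 + B{\left(22,-259 \right)}} = \frac{1}{58055 + \left(7 - -259\right)} = \frac{1}{58055 + \left(7 + 259\right)} = \frac{1}{58055 + 266} = \frac{1}{58321}$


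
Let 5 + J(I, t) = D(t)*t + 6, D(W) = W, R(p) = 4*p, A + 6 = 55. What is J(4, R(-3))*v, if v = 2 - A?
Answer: -6815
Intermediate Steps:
A = 49 (A = -6 + 55 = 49)
v = -47 (v = 2 - 1*49 = 2 - 49 = -47)
J(I, t) = 1 + t² (J(I, t) = -5 + (t*t + 6) = -5 + (t² + 6) = -5 + (6 + t²) = 1 + t²)
J(4, R(-3))*v = (1 + (4*(-3))²)*(-47) = (1 + (-12)²)*(-47) = (1 + 144)*(-47) = 145*(-47) = -6815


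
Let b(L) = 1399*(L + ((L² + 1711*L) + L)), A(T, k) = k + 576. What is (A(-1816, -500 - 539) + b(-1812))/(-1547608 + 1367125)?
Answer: -250963349/180483 ≈ -1390.5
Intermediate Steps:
A(T, k) = 576 + k
b(L) = 1399*L² + 2396487*L (b(L) = 1399*(L + (L² + 1712*L)) = 1399*(L² + 1713*L) = 1399*L² + 2396487*L)
(A(-1816, -500 - 539) + b(-1812))/(-1547608 + 1367125) = ((576 + (-500 - 539)) + 1399*(-1812)*(1713 - 1812))/(-1547608 + 1367125) = ((576 - 1039) + 1399*(-1812)*(-99))/(-180483) = (-463 + 250963812)*(-1/180483) = 250963349*(-1/180483) = -250963349/180483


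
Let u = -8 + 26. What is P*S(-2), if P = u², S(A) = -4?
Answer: -1296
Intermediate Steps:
u = 18
P = 324 (P = 18² = 324)
P*S(-2) = 324*(-4) = -1296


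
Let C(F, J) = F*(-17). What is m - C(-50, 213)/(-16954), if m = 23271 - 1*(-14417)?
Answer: 319481601/8477 ≈ 37688.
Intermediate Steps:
m = 37688 (m = 23271 + 14417 = 37688)
C(F, J) = -17*F
m - C(-50, 213)/(-16954) = 37688 - (-17*(-50))/(-16954) = 37688 - 850*(-1)/16954 = 37688 - 1*(-425/8477) = 37688 + 425/8477 = 319481601/8477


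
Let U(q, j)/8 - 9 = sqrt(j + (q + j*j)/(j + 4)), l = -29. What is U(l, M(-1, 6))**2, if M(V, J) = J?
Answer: 28064/5 + 576*sqrt(670)/5 ≈ 8594.7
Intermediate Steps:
U(q, j) = 72 + 8*sqrt(j + (q + j**2)/(4 + j)) (U(q, j) = 72 + 8*sqrt(j + (q + j*j)/(j + 4)) = 72 + 8*sqrt(j + (q + j**2)/(4 + j)))
U(l, M(-1, 6))**2 = (72 + 8*sqrt((-29 + 6**2 + 6*(4 + 6))/(4 + 6)))**2 = (72 + 8*sqrt((-29 + 36 + 6*10)/10))**2 = (72 + 8*sqrt((-29 + 36 + 60)/10))**2 = (72 + 8*sqrt((1/10)*67))**2 = (72 + 8*sqrt(67/10))**2 = (72 + 8*(sqrt(670)/10))**2 = (72 + 4*sqrt(670)/5)**2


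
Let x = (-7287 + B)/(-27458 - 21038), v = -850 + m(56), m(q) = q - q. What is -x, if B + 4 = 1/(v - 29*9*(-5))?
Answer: -829351/5516420 ≈ -0.15034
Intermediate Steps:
m(q) = 0
v = -850 (v = -850 + 0 = -850)
B = -1819/455 (B = -4 + 1/(-850 - 29*9*(-5)) = -4 + 1/(-850 - 261*(-5)) = -4 + 1/(-850 + 1305) = -4 + 1/455 = -1819/455 ≈ -3.9978)
x = 829351/5516420 (x = (-7287 - 1819/455)/(-27458 - 21038) = -3317404/455/(-48496) = -3317404/455*(-1/48496) = 829351/5516420 ≈ 0.15034)
-x = -1*829351/5516420 = -829351/5516420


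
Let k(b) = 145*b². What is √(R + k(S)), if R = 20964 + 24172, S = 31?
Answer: √184481 ≈ 429.51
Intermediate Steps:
R = 45136
√(R + k(S)) = √(45136 + 145*31²) = √(45136 + 145*961) = √(45136 + 139345) = √184481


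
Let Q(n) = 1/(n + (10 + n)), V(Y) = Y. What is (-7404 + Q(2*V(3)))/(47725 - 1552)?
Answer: -162887/1015806 ≈ -0.16035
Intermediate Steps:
Q(n) = 1/(10 + 2*n)
(-7404 + Q(2*V(3)))/(47725 - 1552) = (-7404 + 1/(2*(5 + 2*3)))/(47725 - 1552) = (-7404 + 1/(2*(5 + 6)))/46173 = (-7404 + (1/2)/11)*(1/46173) = (-7404 + (1/2)*(1/11))*(1/46173) = (-7404 + 1/22)*(1/46173) = -162887/22*1/46173 = -162887/1015806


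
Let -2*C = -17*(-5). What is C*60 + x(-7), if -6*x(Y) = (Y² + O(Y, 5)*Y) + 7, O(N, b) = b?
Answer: -5107/2 ≈ -2553.5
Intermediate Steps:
C = -85/2 (C = -(-17)*(-5)/2 = -½*85 = -85/2 ≈ -42.500)
x(Y) = -7/6 - 5*Y/6 - Y²/6 (x(Y) = -((Y² + 5*Y) + 7)/6 = -(7 + Y² + 5*Y)/6 = -7/6 - 5*Y/6 - Y²/6)
C*60 + x(-7) = -85/2*60 + (-7/6 - ⅚*(-7) - ⅙*(-7)²) = -2550 + (-7/6 + 35/6 - ⅙*49) = -2550 + (-7/6 + 35/6 - 49/6) = -2550 - 7/2 = -5107/2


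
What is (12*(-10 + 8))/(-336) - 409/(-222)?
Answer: 1487/777 ≈ 1.9138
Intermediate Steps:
(12*(-10 + 8))/(-336) - 409/(-222) = (12*(-2))*(-1/336) - 409*(-1/222) = -24*(-1/336) + 409/222 = 1/14 + 409/222 = 1487/777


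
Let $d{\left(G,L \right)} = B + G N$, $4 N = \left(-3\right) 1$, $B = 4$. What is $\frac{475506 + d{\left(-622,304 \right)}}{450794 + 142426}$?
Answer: $\frac{951953}{1186440} \approx 0.80236$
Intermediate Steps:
$N = - \frac{3}{4}$ ($N = \frac{\left(-3\right) 1}{4} = \frac{1}{4} \left(-3\right) = - \frac{3}{4} \approx -0.75$)
$d{\left(G,L \right)} = 4 - \frac{3 G}{4}$ ($d{\left(G,L \right)} = 4 + G \left(- \frac{3}{4}\right) = 4 - \frac{3 G}{4}$)
$\frac{475506 + d{\left(-622,304 \right)}}{450794 + 142426} = \frac{475506 + \left(4 - - \frac{933}{2}\right)}{450794 + 142426} = \frac{475506 + \left(4 + \frac{933}{2}\right)}{593220} = \left(475506 + \frac{941}{2}\right) \frac{1}{593220} = \frac{951953}{2} \cdot \frac{1}{593220} = \frac{951953}{1186440}$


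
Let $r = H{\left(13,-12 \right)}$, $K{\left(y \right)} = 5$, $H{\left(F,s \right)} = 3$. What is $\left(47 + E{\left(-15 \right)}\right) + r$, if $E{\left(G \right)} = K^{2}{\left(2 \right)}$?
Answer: $75$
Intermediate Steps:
$r = 3$
$E{\left(G \right)} = 25$ ($E{\left(G \right)} = 5^{2} = 25$)
$\left(47 + E{\left(-15 \right)}\right) + r = \left(47 + 25\right) + 3 = 72 + 3 = 75$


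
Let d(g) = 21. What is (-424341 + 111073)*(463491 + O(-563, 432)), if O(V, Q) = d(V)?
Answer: -145203477216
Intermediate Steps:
O(V, Q) = 21
(-424341 + 111073)*(463491 + O(-563, 432)) = (-424341 + 111073)*(463491 + 21) = -313268*463512 = -145203477216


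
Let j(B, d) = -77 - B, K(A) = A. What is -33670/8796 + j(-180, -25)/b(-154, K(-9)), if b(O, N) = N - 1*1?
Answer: -155336/10995 ≈ -14.128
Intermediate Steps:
b(O, N) = -1 + N (b(O, N) = N - 1 = -1 + N)
-33670/8796 + j(-180, -25)/b(-154, K(-9)) = -33670/8796 + (-77 - 1*(-180))/(-1 - 9) = -33670*1/8796 + (-77 + 180)/(-10) = -16835/4398 + 103*(-⅒) = -16835/4398 - 103/10 = -155336/10995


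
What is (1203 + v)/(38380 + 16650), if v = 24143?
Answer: 12673/27515 ≈ 0.46059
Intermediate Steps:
(1203 + v)/(38380 + 16650) = (1203 + 24143)/(38380 + 16650) = 25346/55030 = 25346*(1/55030) = 12673/27515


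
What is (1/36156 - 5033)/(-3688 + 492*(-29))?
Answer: 181973147/649217136 ≈ 0.28030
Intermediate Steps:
(1/36156 - 5033)/(-3688 + 492*(-29)) = (1/36156 - 5033)/(-3688 - 14268) = -181973147/36156/(-17956) = -181973147/36156*(-1/17956) = 181973147/649217136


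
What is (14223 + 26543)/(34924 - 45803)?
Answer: -3706/989 ≈ -3.7472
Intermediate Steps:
(14223 + 26543)/(34924 - 45803) = 40766/(-10879) = 40766*(-1/10879) = -3706/989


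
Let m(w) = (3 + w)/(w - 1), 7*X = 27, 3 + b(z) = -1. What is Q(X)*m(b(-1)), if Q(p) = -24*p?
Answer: -648/35 ≈ -18.514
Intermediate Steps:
b(z) = -4 (b(z) = -3 - 1 = -4)
X = 27/7 (X = (1/7)*27 = 27/7 ≈ 3.8571)
m(w) = (3 + w)/(-1 + w)
Q(X)*m(b(-1)) = (-24*27/7)*((3 - 4)/(-1 - 4)) = -648*(-1)/(7*(-5)) = -(-648)*(-1)/35 = -648/7*1/5 = -648/35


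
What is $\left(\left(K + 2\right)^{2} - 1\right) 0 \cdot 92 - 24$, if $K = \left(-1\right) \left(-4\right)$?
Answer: $-24$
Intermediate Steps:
$K = 4$
$\left(\left(K + 2\right)^{2} - 1\right) 0 \cdot 92 - 24 = \left(\left(4 + 2\right)^{2} - 1\right) 0 \cdot 92 - 24 = \left(6^{2} - 1\right) 0 \cdot 92 - 24 = \left(36 - 1\right) 0 \cdot 92 - 24 = 35 \cdot 0 \cdot 92 - 24 = 0 \cdot 92 - 24 = 0 - 24 = -24$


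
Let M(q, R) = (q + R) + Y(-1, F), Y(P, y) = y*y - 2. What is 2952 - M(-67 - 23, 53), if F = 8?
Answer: 2927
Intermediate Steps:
Y(P, y) = -2 + y² (Y(P, y) = y² - 2 = -2 + y²)
M(q, R) = 62 + R + q (M(q, R) = (q + R) + (-2 + 8²) = (R + q) + (-2 + 64) = (R + q) + 62 = 62 + R + q)
2952 - M(-67 - 23, 53) = 2952 - (62 + 53 + (-67 - 23)) = 2952 - (62 + 53 - 90) = 2952 - 1*25 = 2952 - 25 = 2927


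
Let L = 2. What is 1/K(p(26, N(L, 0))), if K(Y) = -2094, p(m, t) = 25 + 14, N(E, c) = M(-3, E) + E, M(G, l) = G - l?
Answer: -1/2094 ≈ -0.00047755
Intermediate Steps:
N(E, c) = -3 (N(E, c) = (-3 - E) + E = -3)
p(m, t) = 39
1/K(p(26, N(L, 0))) = 1/(-2094) = -1/2094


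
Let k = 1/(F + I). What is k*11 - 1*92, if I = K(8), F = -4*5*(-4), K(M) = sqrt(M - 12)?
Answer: -147072/1601 - 11*I/3202 ≈ -91.863 - 0.0034354*I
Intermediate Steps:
K(M) = sqrt(-12 + M)
F = 80 (F = -20*(-4) = 80)
I = 2*I (I = sqrt(-12 + 8) = sqrt(-4) = 2*I ≈ 2.0*I)
k = (80 - 2*I)/6404 (k = 1/(80 + 2*I) = (80 - 2*I)/6404 ≈ 0.012492 - 0.0003123*I)
k*11 - 1*92 = (20/1601 - I/3202)*11 - 1*92 = (220/1601 - 11*I/3202) - 92 = -147072/1601 - 11*I/3202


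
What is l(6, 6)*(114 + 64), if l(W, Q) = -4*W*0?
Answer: 0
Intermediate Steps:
l(W, Q) = 0 (l(W, Q) = -4*0 = 0)
l(6, 6)*(114 + 64) = 0*(114 + 64) = 0*178 = 0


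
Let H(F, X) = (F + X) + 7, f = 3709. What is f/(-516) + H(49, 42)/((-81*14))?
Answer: -101347/13932 ≈ -7.2744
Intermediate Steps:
H(F, X) = 7 + F + X
f/(-516) + H(49, 42)/((-81*14)) = 3709/(-516) + (7 + 49 + 42)/((-81*14)) = 3709*(-1/516) + 98/(-1134) = -3709/516 + 98*(-1/1134) = -3709/516 - 7/81 = -101347/13932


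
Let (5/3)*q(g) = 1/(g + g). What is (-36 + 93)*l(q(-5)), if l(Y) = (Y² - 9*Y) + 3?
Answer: 504963/2500 ≈ 201.99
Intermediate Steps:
q(g) = 3/(10*g) (q(g) = 3/(5*(g + g)) = 3/(5*((2*g))) = 3*(1/(2*g))/5 = 3/(10*g))
l(Y) = 3 + Y² - 9*Y
(-36 + 93)*l(q(-5)) = (-36 + 93)*(3 + ((3/10)/(-5))² - 27/(10*(-5))) = 57*(3 + ((3/10)*(-⅕))² - 27*(-1)/(10*5)) = 57*(3 + (-3/50)² - 9*(-3/50)) = 57*(3 + 9/2500 + 27/50) = 57*(8859/2500) = 504963/2500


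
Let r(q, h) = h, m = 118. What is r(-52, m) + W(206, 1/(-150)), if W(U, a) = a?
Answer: 17699/150 ≈ 117.99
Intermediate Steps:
r(-52, m) + W(206, 1/(-150)) = 118 + 1/(-150) = 118 - 1/150 = 17699/150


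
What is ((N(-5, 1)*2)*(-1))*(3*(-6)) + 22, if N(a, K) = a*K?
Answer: -158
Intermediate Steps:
N(a, K) = K*a
((N(-5, 1)*2)*(-1))*(3*(-6)) + 22 = (((1*(-5))*2)*(-1))*(3*(-6)) + 22 = (-5*2*(-1))*(-18) + 22 = -10*(-1)*(-18) + 22 = 10*(-18) + 22 = -180 + 22 = -158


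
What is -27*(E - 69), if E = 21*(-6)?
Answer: 5265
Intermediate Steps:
E = -126
-27*(E - 69) = -27*(-126 - 69) = -27*(-195) = 5265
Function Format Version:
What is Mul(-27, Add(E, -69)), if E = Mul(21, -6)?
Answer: 5265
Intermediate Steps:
E = -126
Mul(-27, Add(E, -69)) = Mul(-27, Add(-126, -69)) = Mul(-27, -195) = 5265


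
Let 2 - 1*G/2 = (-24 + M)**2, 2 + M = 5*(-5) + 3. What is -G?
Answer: 4604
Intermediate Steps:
M = -24 (M = -2 + (5*(-5) + 3) = -2 + (-25 + 3) = -2 - 22 = -24)
G = -4604 (G = 4 - 2*(-24 - 24)**2 = 4 - 2*(-48)**2 = 4 - 2*2304 = 4 - 4608 = -4604)
-G = -1*(-4604) = 4604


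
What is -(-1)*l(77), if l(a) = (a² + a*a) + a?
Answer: 11935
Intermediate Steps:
l(a) = a + 2*a² (l(a) = (a² + a²) + a = 2*a² + a = a + 2*a²)
-(-1)*l(77) = -(-1)*77*(1 + 2*77) = -(-1)*77*(1 + 154) = -(-1)*77*155 = -(-1)*11935 = -1*(-11935) = 11935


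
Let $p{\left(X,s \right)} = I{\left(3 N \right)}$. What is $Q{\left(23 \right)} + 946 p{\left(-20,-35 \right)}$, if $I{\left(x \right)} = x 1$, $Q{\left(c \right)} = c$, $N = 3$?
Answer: $8537$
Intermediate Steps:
$I{\left(x \right)} = x$
$p{\left(X,s \right)} = 9$ ($p{\left(X,s \right)} = 3 \cdot 3 = 9$)
$Q{\left(23 \right)} + 946 p{\left(-20,-35 \right)} = 23 + 946 \cdot 9 = 23 + 8514 = 8537$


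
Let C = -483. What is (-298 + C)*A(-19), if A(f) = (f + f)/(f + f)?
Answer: -781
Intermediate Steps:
A(f) = 1 (A(f) = (2*f)/((2*f)) = (2*f)*(1/(2*f)) = 1)
(-298 + C)*A(-19) = (-298 - 483)*1 = -781*1 = -781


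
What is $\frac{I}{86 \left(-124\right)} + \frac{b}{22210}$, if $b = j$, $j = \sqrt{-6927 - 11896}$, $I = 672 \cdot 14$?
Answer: $- \frac{1176}{1333} + \frac{i \sqrt{18823}}{22210} \approx -0.88222 + 0.0061773 i$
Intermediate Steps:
$I = 9408$
$j = i \sqrt{18823}$ ($j = \sqrt{-18823} = i \sqrt{18823} \approx 137.2 i$)
$b = i \sqrt{18823} \approx 137.2 i$
$\frac{I}{86 \left(-124\right)} + \frac{b}{22210} = \frac{9408}{86 \left(-124\right)} + \frac{i \sqrt{18823}}{22210} = \frac{9408}{-10664} + i \sqrt{18823} \cdot \frac{1}{22210} = 9408 \left(- \frac{1}{10664}\right) + \frac{i \sqrt{18823}}{22210} = - \frac{1176}{1333} + \frac{i \sqrt{18823}}{22210}$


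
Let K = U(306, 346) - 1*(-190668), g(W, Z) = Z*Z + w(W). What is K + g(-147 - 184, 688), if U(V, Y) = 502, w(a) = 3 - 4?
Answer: 664513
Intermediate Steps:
w(a) = -1
g(W, Z) = -1 + Z² (g(W, Z) = Z*Z - 1 = Z² - 1 = -1 + Z²)
K = 191170 (K = 502 - 1*(-190668) = 502 + 190668 = 191170)
K + g(-147 - 184, 688) = 191170 + (-1 + 688²) = 191170 + (-1 + 473344) = 191170 + 473343 = 664513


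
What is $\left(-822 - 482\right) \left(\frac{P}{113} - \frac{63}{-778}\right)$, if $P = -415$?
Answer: $\frac{205869652}{43957} \approx 4683.4$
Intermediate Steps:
$\left(-822 - 482\right) \left(\frac{P}{113} - \frac{63}{-778}\right) = \left(-822 - 482\right) \left(- \frac{415}{113} - \frac{63}{-778}\right) = - 1304 \left(\left(-415\right) \frac{1}{113} - - \frac{63}{778}\right) = - 1304 \left(- \frac{415}{113} + \frac{63}{778}\right) = \left(-1304\right) \left(- \frac{315751}{87914}\right) = \frac{205869652}{43957}$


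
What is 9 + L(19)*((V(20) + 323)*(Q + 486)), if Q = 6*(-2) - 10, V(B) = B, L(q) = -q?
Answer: -3023879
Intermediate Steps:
Q = -22 (Q = -12 - 10 = -22)
9 + L(19)*((V(20) + 323)*(Q + 486)) = 9 + (-1*19)*((20 + 323)*(-22 + 486)) = 9 - 6517*464 = 9 - 19*159152 = 9 - 3023888 = -3023879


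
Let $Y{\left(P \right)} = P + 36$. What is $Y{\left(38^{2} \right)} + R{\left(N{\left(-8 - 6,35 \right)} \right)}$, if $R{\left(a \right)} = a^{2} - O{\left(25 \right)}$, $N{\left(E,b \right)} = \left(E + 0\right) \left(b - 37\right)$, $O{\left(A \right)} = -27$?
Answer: $2291$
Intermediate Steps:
$N{\left(E,b \right)} = E \left(-37 + b\right)$
$Y{\left(P \right)} = 36 + P$
$R{\left(a \right)} = 27 + a^{2}$ ($R{\left(a \right)} = a^{2} - -27 = a^{2} + 27 = 27 + a^{2}$)
$Y{\left(38^{2} \right)} + R{\left(N{\left(-8 - 6,35 \right)} \right)} = \left(36 + 38^{2}\right) + \left(27 + \left(\left(-8 - 6\right) \left(-37 + 35\right)\right)^{2}\right) = \left(36 + 1444\right) + \left(27 + \left(\left(-14\right) \left(-2\right)\right)^{2}\right) = 1480 + \left(27 + 28^{2}\right) = 1480 + \left(27 + 784\right) = 1480 + 811 = 2291$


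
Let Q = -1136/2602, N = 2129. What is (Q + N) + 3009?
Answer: 6683970/1301 ≈ 5137.6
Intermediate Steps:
Q = -568/1301 (Q = -1136*1/2602 = -568/1301 ≈ -0.43659)
(Q + N) + 3009 = (-568/1301 + 2129) + 3009 = 2769261/1301 + 3009 = 6683970/1301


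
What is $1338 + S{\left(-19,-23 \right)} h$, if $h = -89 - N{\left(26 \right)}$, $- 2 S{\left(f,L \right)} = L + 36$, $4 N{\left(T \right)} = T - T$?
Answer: $\frac{3833}{2} \approx 1916.5$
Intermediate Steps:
$N{\left(T \right)} = 0$ ($N{\left(T \right)} = \frac{T - T}{4} = \frac{1}{4} \cdot 0 = 0$)
$S{\left(f,L \right)} = -18 - \frac{L}{2}$ ($S{\left(f,L \right)} = - \frac{L + 36}{2} = - \frac{36 + L}{2} = -18 - \frac{L}{2}$)
$h = -89$ ($h = -89 - 0 = -89 + 0 = -89$)
$1338 + S{\left(-19,-23 \right)} h = 1338 + \left(-18 - - \frac{23}{2}\right) \left(-89\right) = 1338 + \left(-18 + \frac{23}{2}\right) \left(-89\right) = 1338 - - \frac{1157}{2} = 1338 + \frac{1157}{2} = \frac{3833}{2}$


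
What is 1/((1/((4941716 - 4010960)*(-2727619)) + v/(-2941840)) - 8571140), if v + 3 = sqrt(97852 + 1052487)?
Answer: -2988104673131534525408314452044177035061928/25611463488061573653915942040243158358764202629811 + 118505407796367528799886828904*sqrt(1150339)/25611463488061573653915942040243158358764202629811 ≈ -1.1667e-7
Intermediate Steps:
v = -3 + sqrt(1150339) (v = -3 + sqrt(97852 + 1052487) = -3 + sqrt(1150339) ≈ 1069.5)
1/((1/((4941716 - 4010960)*(-2727619)) + v/(-2941840)) - 8571140) = 1/((1/((4941716 - 4010960)*(-2727619)) + (-3 + sqrt(1150339))/(-2941840)) - 8571140) = 1/((-1/2727619/930756 + (-3 + sqrt(1150339))*(-1/2941840)) - 8571140) = 1/(((1/930756)*(-1/2727619) + (3/2941840 - sqrt(1150339)/2941840)) - 8571140) = 1/((-1/2538747749964 + (3/2941840 - sqrt(1150339)/2941840)) - 8571140) = 1/((1904060077013/1867147420188523440 - sqrt(1150339)/2941840) - 8571140) = 1/(-16003581939072756737444587/1867147420188523440 - sqrt(1150339)/2941840)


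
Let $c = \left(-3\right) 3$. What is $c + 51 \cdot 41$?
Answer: $2082$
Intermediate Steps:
$c = -9$
$c + 51 \cdot 41 = -9 + 51 \cdot 41 = -9 + 2091 = 2082$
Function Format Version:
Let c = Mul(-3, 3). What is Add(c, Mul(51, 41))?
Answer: 2082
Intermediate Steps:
c = -9
Add(c, Mul(51, 41)) = Add(-9, Mul(51, 41)) = Add(-9, 2091) = 2082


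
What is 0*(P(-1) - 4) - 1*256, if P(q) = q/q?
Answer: -256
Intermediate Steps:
P(q) = 1
0*(P(-1) - 4) - 1*256 = 0*(1 - 4) - 1*256 = 0*(-3) - 256 = 0 - 256 = -256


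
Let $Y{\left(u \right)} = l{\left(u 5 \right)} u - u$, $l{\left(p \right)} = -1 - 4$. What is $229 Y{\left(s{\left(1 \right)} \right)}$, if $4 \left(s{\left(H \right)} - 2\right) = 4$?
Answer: $-4122$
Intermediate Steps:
$l{\left(p \right)} = -5$
$s{\left(H \right)} = 3$ ($s{\left(H \right)} = 2 + \frac{1}{4} \cdot 4 = 2 + 1 = 3$)
$Y{\left(u \right)} = - 6 u$ ($Y{\left(u \right)} = - 5 u - u = - 6 u$)
$229 Y{\left(s{\left(1 \right)} \right)} = 229 \left(\left(-6\right) 3\right) = 229 \left(-18\right) = -4122$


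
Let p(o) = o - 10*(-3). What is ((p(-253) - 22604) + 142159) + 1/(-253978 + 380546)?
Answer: 15103612577/126568 ≈ 1.1933e+5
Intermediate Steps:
p(o) = 30 + o (p(o) = o + 30 = 30 + o)
((p(-253) - 22604) + 142159) + 1/(-253978 + 380546) = (((30 - 253) - 22604) + 142159) + 1/(-253978 + 380546) = ((-223 - 22604) + 142159) + 1/126568 = (-22827 + 142159) + 1/126568 = 119332 + 1/126568 = 15103612577/126568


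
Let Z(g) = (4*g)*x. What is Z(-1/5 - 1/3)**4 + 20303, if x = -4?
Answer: 1296274831/50625 ≈ 25605.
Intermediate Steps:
Z(g) = -16*g (Z(g) = (4*g)*(-4) = -16*g)
Z(-1/5 - 1/3)**4 + 20303 = (-16*(-1/5 - 1/3))**4 + 20303 = (-16*(-8/15))**4 + 20303 = (128/15)**4 + 20303 = 268435456/50625 + 20303 = 1296274831/50625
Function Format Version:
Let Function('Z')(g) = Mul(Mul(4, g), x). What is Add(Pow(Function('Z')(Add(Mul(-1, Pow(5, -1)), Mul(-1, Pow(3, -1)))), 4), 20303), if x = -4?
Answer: Rational(1296274831, 50625) ≈ 25605.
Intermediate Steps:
Function('Z')(g) = Mul(-16, g) (Function('Z')(g) = Mul(Mul(4, g), -4) = Mul(-16, g))
Add(Pow(Function('Z')(Add(Mul(-1, Pow(5, -1)), Mul(-1, Pow(3, -1)))), 4), 20303) = Add(Pow(Mul(-16, Add(Mul(-1, Pow(5, -1)), Mul(-1, Pow(3, -1)))), 4), 20303) = Add(Pow(Mul(-16, Add(Mul(-1, Rational(1, 5)), Mul(-1, Rational(1, 3)))), 4), 20303) = Add(Pow(Mul(-16, Add(Rational(-1, 5), Rational(-1, 3))), 4), 20303) = Add(Pow(Mul(-16, Rational(-8, 15)), 4), 20303) = Add(Pow(Rational(128, 15), 4), 20303) = Add(Rational(268435456, 50625), 20303) = Rational(1296274831, 50625)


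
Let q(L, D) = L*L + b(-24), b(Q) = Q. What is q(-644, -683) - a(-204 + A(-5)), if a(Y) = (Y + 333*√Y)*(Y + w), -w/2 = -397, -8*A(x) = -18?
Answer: 8547175/16 - 788877*I*√807/8 ≈ 5.342e+5 - 2.8013e+6*I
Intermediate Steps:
A(x) = 9/4 (A(x) = -⅛*(-18) = 9/4)
w = 794 (w = -2*(-397) = 794)
q(L, D) = -24 + L² (q(L, D) = L*L - 24 = L² - 24 = -24 + L²)
a(Y) = (794 + Y)*(Y + 333*√Y) (a(Y) = (Y + 333*√Y)*(Y + 794) = (Y + 333*√Y)*(794 + Y) = (794 + Y)*(Y + 333*√Y))
q(-644, -683) - a(-204 + A(-5)) = (-24 + (-644)²) - ((-204 + 9/4)² + 333*(-204 + 9/4)^(3/2) + 794*(-204 + 9/4) + 264402*√(-204 + 9/4)) = (-24 + 414736) - ((-807/4)² + 333*(-807/4)^(3/2) + 794*(-807/4) + 264402*√(-807/4)) = 414712 - (651249/16 + 333*(-807*I*√807/8) - 320379/2 + 264402*(I*√807/2)) = 414712 - (651249/16 - 268731*I*√807/8 - 320379/2 + 132201*I*√807) = 414712 - (-1911783/16 + 788877*I*√807/8) = 414712 + (1911783/16 - 788877*I*√807/8) = 8547175/16 - 788877*I*√807/8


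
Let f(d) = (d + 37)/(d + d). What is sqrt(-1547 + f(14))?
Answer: I*sqrt(302855)/14 ≈ 39.309*I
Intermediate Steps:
f(d) = (37 + d)/(2*d) (f(d) = (37 + d)/((2*d)) = (37 + d)*(1/(2*d)) = (37 + d)/(2*d))
sqrt(-1547 + f(14)) = sqrt(-1547 + (1/2)*(37 + 14)/14) = sqrt(-1547 + (1/2)*(1/14)*51) = sqrt(-1547 + 51/28) = sqrt(-43265/28) = I*sqrt(302855)/14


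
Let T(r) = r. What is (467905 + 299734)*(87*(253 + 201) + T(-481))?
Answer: 29950970863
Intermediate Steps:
(467905 + 299734)*(87*(253 + 201) + T(-481)) = (467905 + 299734)*(87*(253 + 201) - 481) = 767639*(87*454 - 481) = 767639*(39498 - 481) = 767639*39017 = 29950970863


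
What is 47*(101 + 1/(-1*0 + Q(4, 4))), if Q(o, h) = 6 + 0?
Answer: 28529/6 ≈ 4754.8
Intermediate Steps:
Q(o, h) = 6
47*(101 + 1/(-1*0 + Q(4, 4))) = 47*(101 + 1/(-1*0 + 6)) = 47*(101 + 1/(0 + 6)) = 47*(101 + 1/6) = 47*(101 + ⅙) = 47*(607/6) = 28529/6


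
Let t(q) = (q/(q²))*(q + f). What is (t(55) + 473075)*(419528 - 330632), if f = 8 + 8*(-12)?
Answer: 210272109312/5 ≈ 4.2054e+10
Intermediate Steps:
f = -88 (f = 8 - 96 = -88)
t(q) = (-88 + q)/q (t(q) = (q/(q²))*(q - 88) = (q/q²)*(-88 + q) = (-88 + q)/q)
(t(55) + 473075)*(419528 - 330632) = ((-88 + 55)/55 + 473075)*(419528 - 330632) = ((1/55)*(-33) + 473075)*88896 = (-⅗ + 473075)*88896 = (2365372/5)*88896 = 210272109312/5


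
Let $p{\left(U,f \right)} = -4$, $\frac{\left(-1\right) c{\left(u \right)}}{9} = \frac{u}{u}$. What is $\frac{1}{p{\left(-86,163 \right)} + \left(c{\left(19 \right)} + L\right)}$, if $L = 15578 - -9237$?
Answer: $\frac{1}{24802} \approx 4.0319 \cdot 10^{-5}$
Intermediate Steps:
$c{\left(u \right)} = -9$ ($c{\left(u \right)} = - 9 \frac{u}{u} = \left(-9\right) 1 = -9$)
$L = 24815$ ($L = 15578 + 9237 = 24815$)
$\frac{1}{p{\left(-86,163 \right)} + \left(c{\left(19 \right)} + L\right)} = \frac{1}{-4 + \left(-9 + 24815\right)} = \frac{1}{-4 + 24806} = \frac{1}{24802}$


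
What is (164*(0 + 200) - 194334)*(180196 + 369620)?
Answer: -88813977744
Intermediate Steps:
(164*(0 + 200) - 194334)*(180196 + 369620) = (164*200 - 194334)*549816 = (32800 - 194334)*549816 = -161534*549816 = -88813977744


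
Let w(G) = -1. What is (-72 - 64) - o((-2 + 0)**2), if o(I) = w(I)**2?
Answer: -137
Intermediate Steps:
o(I) = 1 (o(I) = (-1)**2 = 1)
(-72 - 64) - o((-2 + 0)**2) = (-72 - 64) - 1*1 = -136 - 1 = -137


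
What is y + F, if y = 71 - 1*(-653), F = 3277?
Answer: 4001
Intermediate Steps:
y = 724 (y = 71 + 653 = 724)
y + F = 724 + 3277 = 4001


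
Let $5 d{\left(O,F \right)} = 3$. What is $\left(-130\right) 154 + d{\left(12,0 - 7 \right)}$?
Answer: $- \frac{100097}{5} \approx -20019.0$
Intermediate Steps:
$d{\left(O,F \right)} = \frac{3}{5}$ ($d{\left(O,F \right)} = \frac{1}{5} \cdot 3 = \frac{3}{5}$)
$\left(-130\right) 154 + d{\left(12,0 - 7 \right)} = \left(-130\right) 154 + \frac{3}{5} = -20020 + \frac{3}{5} = - \frac{100097}{5}$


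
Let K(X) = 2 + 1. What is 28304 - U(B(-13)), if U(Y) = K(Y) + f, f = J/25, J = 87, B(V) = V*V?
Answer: 707438/25 ≈ 28298.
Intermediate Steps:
K(X) = 3
B(V) = V²
f = 87/25 ≈ 3.4800
U(Y) = 162/25 (U(Y) = 3 + 87/25 = 162/25)
28304 - U(B(-13)) = 28304 - 1*162/25 = 28304 - 162/25 = 707438/25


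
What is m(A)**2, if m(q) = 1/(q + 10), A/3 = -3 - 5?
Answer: 1/196 ≈ 0.0051020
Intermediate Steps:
A = -24 (A = 3*(-3 - 5) = 3*(-8) = -24)
m(q) = 1/(10 + q)
m(A)**2 = (1/(10 - 24))**2 = (1/(-14))**2 = (-1/14)**2 = 1/196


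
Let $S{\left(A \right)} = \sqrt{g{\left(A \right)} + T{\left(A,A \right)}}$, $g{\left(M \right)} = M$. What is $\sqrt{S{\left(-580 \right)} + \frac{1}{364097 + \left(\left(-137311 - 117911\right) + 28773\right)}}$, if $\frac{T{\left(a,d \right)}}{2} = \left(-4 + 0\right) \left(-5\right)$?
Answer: $\frac{\sqrt{8603 + 7105114464 i \sqrt{15}}}{34412} \approx 3.4087 + 3.4087 i$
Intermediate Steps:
$T{\left(a,d \right)} = 40$ ($T{\left(a,d \right)} = 2 \left(-4 + 0\right) \left(-5\right) = 2 \left(\left(-4\right) \left(-5\right)\right) = 2 \cdot 20 = 40$)
$S{\left(A \right)} = \sqrt{40 + A}$ ($S{\left(A \right)} = \sqrt{A + 40} = \sqrt{40 + A}$)
$\sqrt{S{\left(-580 \right)} + \frac{1}{364097 + \left(\left(-137311 - 117911\right) + 28773\right)}} = \sqrt{\sqrt{40 - 580} + \frac{1}{364097 + \left(\left(-137311 - 117911\right) + 28773\right)}} = \sqrt{\sqrt{-540} + \frac{1}{364097 + \left(-255222 + 28773\right)}} = \sqrt{6 i \sqrt{15} + \frac{1}{364097 - 226449}} = \sqrt{6 i \sqrt{15} + \frac{1}{137648}} = \sqrt{\frac{1}{137648} + 6 i \sqrt{15}}$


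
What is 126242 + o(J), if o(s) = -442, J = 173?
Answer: 125800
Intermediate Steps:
126242 + o(J) = 126242 - 442 = 125800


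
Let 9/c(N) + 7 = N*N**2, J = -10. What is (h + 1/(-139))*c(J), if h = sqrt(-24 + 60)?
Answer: -7497/139973 ≈ -0.053560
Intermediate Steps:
h = 6 (h = sqrt(36) = 6)
c(N) = 9/(-7 + N**3) (c(N) = 9/(-7 + N*N**2) = 9/(-7 + N**3))
(h + 1/(-139))*c(J) = (6 + 1/(-139))*(9/(-7 + (-10)**3)) = (6 - 1/139)*(9/(-7 - 1000)) = 833*(9/(-1007))/139 = 833*(9*(-1/1007))/139 = (833/139)*(-9/1007) = -7497/139973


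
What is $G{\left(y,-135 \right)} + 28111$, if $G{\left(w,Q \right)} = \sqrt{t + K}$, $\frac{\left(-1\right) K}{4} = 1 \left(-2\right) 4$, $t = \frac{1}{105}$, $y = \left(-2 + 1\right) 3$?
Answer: $28111 + \frac{\sqrt{352905}}{105} \approx 28117.0$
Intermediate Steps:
$y = -3$ ($y = \left(-1\right) 3 = -3$)
$t = \frac{1}{105} \approx 0.0095238$
$K = 32$ ($K = - 4 \cdot 1 \left(-2\right) 4 = - 4 \left(\left(-2\right) 4\right) = \left(-4\right) \left(-8\right) = 32$)
$G{\left(w,Q \right)} = \frac{\sqrt{352905}}{105}$ ($G{\left(w,Q \right)} = \sqrt{\frac{1}{105} + 32} = \sqrt{\frac{3361}{105}} = \frac{\sqrt{352905}}{105}$)
$G{\left(y,-135 \right)} + 28111 = \frac{\sqrt{352905}}{105} + 28111 = 28111 + \frac{\sqrt{352905}}{105}$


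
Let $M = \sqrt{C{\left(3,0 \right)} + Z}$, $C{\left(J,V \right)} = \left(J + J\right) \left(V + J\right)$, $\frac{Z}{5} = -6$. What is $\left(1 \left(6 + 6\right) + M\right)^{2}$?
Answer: $132 + 48 i \sqrt{3} \approx 132.0 + 83.138 i$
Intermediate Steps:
$Z = -30$ ($Z = 5 \left(-6\right) = -30$)
$C{\left(J,V \right)} = 2 J \left(J + V\right)$
$M = 2 i \sqrt{3}$ ($M = \sqrt{2 \cdot 3 \left(3 + 0\right) - 30} = \sqrt{2 \cdot 3 \cdot 3 - 30} = \sqrt{18 - 30} = \sqrt{-12} = 2 i \sqrt{3} \approx 3.4641 i$)
$\left(1 \left(6 + 6\right) + M\right)^{2} = \left(1 \left(6 + 6\right) + 2 i \sqrt{3}\right)^{2} = \left(1 \cdot 12 + 2 i \sqrt{3}\right)^{2} = \left(12 + 2 i \sqrt{3}\right)^{2}$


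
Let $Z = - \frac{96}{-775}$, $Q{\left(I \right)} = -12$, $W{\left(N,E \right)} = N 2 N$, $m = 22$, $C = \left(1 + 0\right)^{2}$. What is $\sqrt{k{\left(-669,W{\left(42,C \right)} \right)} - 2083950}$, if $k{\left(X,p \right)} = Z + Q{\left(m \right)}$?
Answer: $\frac{i \sqrt{50067184074}}{155} \approx 1443.6 i$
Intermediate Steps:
$C = 1$ ($C = 1^{2} = 1$)
$W{\left(N,E \right)} = 2 N^{2}$ ($W{\left(N,E \right)} = 2 N N = 2 N^{2}$)
$Z = \frac{96}{775}$ ($Z = \left(-96\right) \left(- \frac{1}{775}\right) = \frac{96}{775} \approx 0.12387$)
$k{\left(X,p \right)} = - \frac{9204}{775}$ ($k{\left(X,p \right)} = \frac{96}{775} - 12 = - \frac{9204}{775}$)
$\sqrt{k{\left(-669,W{\left(42,C \right)} \right)} - 2083950} = \sqrt{- \frac{9204}{775} - 2083950} = \sqrt{- \frac{1615070454}{775}} = \frac{i \sqrt{50067184074}}{155}$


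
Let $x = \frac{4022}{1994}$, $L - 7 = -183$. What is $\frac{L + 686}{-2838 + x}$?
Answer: $- \frac{101694}{565495} \approx -0.17983$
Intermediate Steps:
$L = -176$ ($L = 7 - 183 = -176$)
$x = \frac{2011}{997}$ ($x = 4022 \cdot \frac{1}{1994} = \frac{2011}{997} \approx 2.0171$)
$\frac{L + 686}{-2838 + x} = \frac{-176 + 686}{-2838 + \frac{2011}{997}} = \frac{510}{- \frac{2827475}{997}} = 510 \left(- \frac{997}{2827475}\right) = - \frac{101694}{565495}$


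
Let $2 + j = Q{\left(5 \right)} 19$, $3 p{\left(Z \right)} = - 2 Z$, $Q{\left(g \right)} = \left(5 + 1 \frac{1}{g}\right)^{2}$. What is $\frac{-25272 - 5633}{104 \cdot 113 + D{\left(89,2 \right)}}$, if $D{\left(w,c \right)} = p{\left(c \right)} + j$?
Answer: $- \frac{2317875}{919682} \approx -2.5203$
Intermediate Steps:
$Q{\left(g \right)} = \left(5 + \frac{1}{g}\right)^{2}$
$p{\left(Z \right)} = - \frac{2 Z}{3}$ ($p{\left(Z \right)} = \frac{\left(-2\right) Z}{3} = - \frac{2 Z}{3}$)
$j = \frac{12794}{25}$ ($j = -2 + \frac{\left(1 + 5 \cdot 5\right)^{2}}{25} \cdot 19 = -2 + \frac{\left(1 + 25\right)^{2}}{25} \cdot 19 = -2 + \frac{26^{2}}{25} \cdot 19 = -2 + \frac{1}{25} \cdot 676 \cdot 19 = -2 + \frac{676}{25} \cdot 19 = -2 + \frac{12844}{25} = \frac{12794}{25} \approx 511.76$)
$D{\left(w,c \right)} = \frac{12794}{25} - \frac{2 c}{3}$ ($D{\left(w,c \right)} = - \frac{2 c}{3} + \frac{12794}{25} = \frac{12794}{25} - \frac{2 c}{3}$)
$\frac{-25272 - 5633}{104 \cdot 113 + D{\left(89,2 \right)}} = \frac{-25272 - 5633}{104 \cdot 113 + \left(\frac{12794}{25} - \frac{4}{3}\right)} = - \frac{30905}{11752 + \left(\frac{12794}{25} - \frac{4}{3}\right)} = - \frac{30905}{11752 + \frac{38282}{75}} = - \frac{30905}{\frac{919682}{75}} = \left(-30905\right) \frac{75}{919682} = - \frac{2317875}{919682}$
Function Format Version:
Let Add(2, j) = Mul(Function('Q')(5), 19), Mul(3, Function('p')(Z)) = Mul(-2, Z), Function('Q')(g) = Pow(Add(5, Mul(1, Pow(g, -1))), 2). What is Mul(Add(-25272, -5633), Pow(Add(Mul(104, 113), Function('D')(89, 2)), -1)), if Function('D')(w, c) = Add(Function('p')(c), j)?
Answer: Rational(-2317875, 919682) ≈ -2.5203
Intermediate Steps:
Function('Q')(g) = Pow(Add(5, Pow(g, -1)), 2)
Function('p')(Z) = Mul(Rational(-2, 3), Z) (Function('p')(Z) = Mul(Rational(1, 3), Mul(-2, Z)) = Mul(Rational(-2, 3), Z))
j = Rational(12794, 25) (j = Add(-2, Mul(Mul(Pow(5, -2), Pow(Add(1, Mul(5, 5)), 2)), 19)) = Add(-2, Mul(Mul(Rational(1, 25), Pow(Add(1, 25), 2)), 19)) = Add(-2, Mul(Mul(Rational(1, 25), Pow(26, 2)), 19)) = Add(-2, Mul(Mul(Rational(1, 25), 676), 19)) = Add(-2, Mul(Rational(676, 25), 19)) = Add(-2, Rational(12844, 25)) = Rational(12794, 25) ≈ 511.76)
Function('D')(w, c) = Add(Rational(12794, 25), Mul(Rational(-2, 3), c)) (Function('D')(w, c) = Add(Mul(Rational(-2, 3), c), Rational(12794, 25)) = Add(Rational(12794, 25), Mul(Rational(-2, 3), c)))
Mul(Add(-25272, -5633), Pow(Add(Mul(104, 113), Function('D')(89, 2)), -1)) = Mul(Add(-25272, -5633), Pow(Add(Mul(104, 113), Add(Rational(12794, 25), Mul(Rational(-2, 3), 2))), -1)) = Mul(-30905, Pow(Add(11752, Add(Rational(12794, 25), Rational(-4, 3))), -1)) = Mul(-30905, Pow(Add(11752, Rational(38282, 75)), -1)) = Mul(-30905, Pow(Rational(919682, 75), -1)) = Mul(-30905, Rational(75, 919682)) = Rational(-2317875, 919682)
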